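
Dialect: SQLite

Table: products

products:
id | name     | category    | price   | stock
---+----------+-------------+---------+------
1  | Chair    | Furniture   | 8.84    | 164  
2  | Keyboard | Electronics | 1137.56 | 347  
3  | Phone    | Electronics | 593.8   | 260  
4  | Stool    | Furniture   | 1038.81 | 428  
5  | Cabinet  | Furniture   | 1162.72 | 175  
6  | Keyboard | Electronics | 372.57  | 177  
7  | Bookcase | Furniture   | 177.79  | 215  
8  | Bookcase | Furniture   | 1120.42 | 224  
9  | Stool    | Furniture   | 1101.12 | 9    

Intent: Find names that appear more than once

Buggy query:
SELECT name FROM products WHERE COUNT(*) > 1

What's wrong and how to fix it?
Bug: WHERE can't reference COUNT(*); aggregates are computed after WHERE

Fix: GROUP BY name, then filter groups with HAVING COUNT(*) > 1

Corrected query:
SELECT name FROM products GROUP BY name HAVING COUNT(*) > 1

Result:
name    
--------
Bookcase
Keyboard
Stool   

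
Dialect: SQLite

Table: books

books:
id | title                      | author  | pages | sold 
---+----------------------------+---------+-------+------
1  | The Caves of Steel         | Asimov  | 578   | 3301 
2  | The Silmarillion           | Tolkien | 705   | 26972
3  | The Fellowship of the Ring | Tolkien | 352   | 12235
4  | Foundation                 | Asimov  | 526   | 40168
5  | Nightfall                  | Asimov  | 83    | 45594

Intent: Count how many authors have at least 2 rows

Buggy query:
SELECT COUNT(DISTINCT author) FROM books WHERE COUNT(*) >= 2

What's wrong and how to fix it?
Bug: WHERE filters individual rows, not groups, so a group-level COUNT is invalid there

Fix: Use a subquery that GROUPs and filters with HAVING, then count its rows

Corrected query:
SELECT COUNT(*) FROM (SELECT author FROM books GROUP BY author HAVING COUNT(*) >= 2)

Result:
COUNT(*)
--------
2       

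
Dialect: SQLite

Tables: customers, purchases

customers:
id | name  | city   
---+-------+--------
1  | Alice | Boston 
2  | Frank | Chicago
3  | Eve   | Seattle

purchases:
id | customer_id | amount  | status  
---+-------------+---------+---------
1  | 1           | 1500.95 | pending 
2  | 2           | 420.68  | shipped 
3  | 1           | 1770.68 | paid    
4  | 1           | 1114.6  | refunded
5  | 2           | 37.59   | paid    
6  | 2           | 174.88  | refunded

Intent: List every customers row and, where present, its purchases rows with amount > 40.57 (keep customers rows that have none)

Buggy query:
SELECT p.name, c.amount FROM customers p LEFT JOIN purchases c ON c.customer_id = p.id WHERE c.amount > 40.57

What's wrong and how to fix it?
Bug: Filtering c.amount in WHERE discards the NULL rows produced by LEFT JOIN, turning it into an inner join

Fix: Put 'c.amount > 40.57' in the JOIN's ON clause instead of WHERE

Corrected query:
SELECT p.name, c.amount FROM customers p LEFT JOIN purchases c ON c.customer_id = p.id AND c.amount > 40.57

Result:
name  | amount 
------+--------
Alice | 1114.6 
Alice | 1500.95
Alice | 1770.68
Frank | 174.88 
Frank | 420.68 
Eve   | NULL   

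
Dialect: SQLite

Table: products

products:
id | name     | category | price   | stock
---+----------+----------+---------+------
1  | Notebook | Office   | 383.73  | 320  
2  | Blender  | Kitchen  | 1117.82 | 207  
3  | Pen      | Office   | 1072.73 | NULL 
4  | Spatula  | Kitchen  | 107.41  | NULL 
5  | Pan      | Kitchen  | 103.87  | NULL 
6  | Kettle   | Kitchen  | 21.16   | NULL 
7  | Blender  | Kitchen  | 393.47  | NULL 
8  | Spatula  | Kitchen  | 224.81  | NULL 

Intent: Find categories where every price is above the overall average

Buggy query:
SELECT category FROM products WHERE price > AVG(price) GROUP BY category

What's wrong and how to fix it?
Bug: AVG() is an aggregate; it can't sit directly in WHERE

Fix: Compute the overall average in a scalar subquery and compare each group's MIN against it in HAVING

Corrected query:
SELECT category FROM products GROUP BY category HAVING MIN(price) > (SELECT AVG(price) FROM products)

Result:
(no rows)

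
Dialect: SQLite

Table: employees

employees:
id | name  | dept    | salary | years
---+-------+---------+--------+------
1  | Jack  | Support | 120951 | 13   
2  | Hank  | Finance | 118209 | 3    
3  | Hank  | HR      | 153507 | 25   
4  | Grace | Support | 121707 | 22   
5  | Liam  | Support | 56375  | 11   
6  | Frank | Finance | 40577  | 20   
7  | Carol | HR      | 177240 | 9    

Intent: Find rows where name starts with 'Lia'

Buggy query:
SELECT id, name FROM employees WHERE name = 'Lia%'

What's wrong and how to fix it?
Bug: Wildcards only work with LIKE; '=' treats '%' as a literal character

Fix: Replace '=' with LIKE so 'Lia%' is treated as a pattern

Corrected query:
SELECT id, name FROM employees WHERE name LIKE 'Lia%'

Result:
id | name
---+-----
5  | Liam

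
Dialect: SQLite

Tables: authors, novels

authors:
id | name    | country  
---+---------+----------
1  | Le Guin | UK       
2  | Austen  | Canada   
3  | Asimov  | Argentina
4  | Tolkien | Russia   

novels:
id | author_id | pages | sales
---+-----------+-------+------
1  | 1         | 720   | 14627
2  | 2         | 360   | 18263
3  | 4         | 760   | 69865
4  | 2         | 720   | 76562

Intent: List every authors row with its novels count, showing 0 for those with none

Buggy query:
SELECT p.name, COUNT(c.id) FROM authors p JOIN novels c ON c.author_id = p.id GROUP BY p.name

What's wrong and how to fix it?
Bug: INNER JOIN drops authors rows that have no matching novels rows

Fix: Use LEFT JOIN so parents without children still appear (COUNT(c.id) gives 0)

Corrected query:
SELECT p.name, COUNT(c.id) FROM authors p LEFT JOIN novels c ON c.author_id = p.id GROUP BY p.name

Result:
name    | COUNT(c.id)
--------+------------
Asimov  | 0          
Austen  | 2          
Le Guin | 1          
Tolkien | 1          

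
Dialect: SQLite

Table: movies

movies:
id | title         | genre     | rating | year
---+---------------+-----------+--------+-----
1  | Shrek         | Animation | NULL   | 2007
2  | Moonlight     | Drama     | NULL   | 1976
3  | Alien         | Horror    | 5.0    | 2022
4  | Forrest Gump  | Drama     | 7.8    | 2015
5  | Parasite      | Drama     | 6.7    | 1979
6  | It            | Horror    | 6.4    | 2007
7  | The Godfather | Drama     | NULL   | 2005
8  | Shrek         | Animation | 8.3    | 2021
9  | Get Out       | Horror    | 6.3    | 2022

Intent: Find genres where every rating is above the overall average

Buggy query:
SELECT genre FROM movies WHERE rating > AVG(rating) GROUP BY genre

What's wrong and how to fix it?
Bug: WHERE evaluates per row before aggregation, so AVG() is unavailable

Fix: Use a subquery for AVG and a HAVING MIN(...) filter so the condition holds for every row in the group

Corrected query:
SELECT genre FROM movies GROUP BY genre HAVING MIN(rating) > (SELECT AVG(rating) FROM movies)

Result:
genre    
---------
Animation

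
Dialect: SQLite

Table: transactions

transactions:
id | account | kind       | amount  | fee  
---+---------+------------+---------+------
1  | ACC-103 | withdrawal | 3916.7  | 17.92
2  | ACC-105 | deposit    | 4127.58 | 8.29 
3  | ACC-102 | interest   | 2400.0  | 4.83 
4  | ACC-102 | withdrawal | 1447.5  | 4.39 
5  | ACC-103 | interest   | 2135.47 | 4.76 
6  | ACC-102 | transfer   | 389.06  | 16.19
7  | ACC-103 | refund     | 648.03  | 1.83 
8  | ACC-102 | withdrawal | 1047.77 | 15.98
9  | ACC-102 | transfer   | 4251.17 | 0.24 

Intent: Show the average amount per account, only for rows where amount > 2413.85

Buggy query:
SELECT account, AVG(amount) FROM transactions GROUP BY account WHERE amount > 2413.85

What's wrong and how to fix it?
Bug: Row-level WHERE must come before GROUP BY in the clause order

Fix: Place WHERE between FROM and GROUP BY

Corrected query:
SELECT account, AVG(amount) FROM transactions WHERE amount > 2413.85 GROUP BY account

Result:
account | AVG(amount)
--------+------------
ACC-102 | 4251.17    
ACC-103 | 3916.7     
ACC-105 | 4127.58    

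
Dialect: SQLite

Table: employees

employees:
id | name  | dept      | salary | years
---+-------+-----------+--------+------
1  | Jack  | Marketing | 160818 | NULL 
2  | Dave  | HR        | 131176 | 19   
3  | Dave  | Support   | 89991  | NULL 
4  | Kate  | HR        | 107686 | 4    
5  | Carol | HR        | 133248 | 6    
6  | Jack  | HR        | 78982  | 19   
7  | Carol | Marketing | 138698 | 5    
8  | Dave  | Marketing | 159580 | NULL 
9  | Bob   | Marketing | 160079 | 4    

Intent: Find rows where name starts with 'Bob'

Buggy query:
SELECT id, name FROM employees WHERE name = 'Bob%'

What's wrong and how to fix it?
Bug: '=' compares the literal string including the % character; pattern matching needs LIKE

Fix: Use LIKE for wildcard pattern matching

Corrected query:
SELECT id, name FROM employees WHERE name LIKE 'Bob%'

Result:
id | name
---+-----
9  | Bob 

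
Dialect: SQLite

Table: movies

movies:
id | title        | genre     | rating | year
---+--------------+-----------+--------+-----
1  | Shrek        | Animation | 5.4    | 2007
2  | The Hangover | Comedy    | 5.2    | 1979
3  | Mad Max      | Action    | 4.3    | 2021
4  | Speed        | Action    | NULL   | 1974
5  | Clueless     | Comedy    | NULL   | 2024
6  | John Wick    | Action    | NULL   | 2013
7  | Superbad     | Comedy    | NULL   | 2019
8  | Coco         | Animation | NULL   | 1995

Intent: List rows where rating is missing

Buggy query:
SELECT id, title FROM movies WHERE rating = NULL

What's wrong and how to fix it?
Bug: Comparing to NULL with '=' never matches; NULL = NULL is unknown, not true

Fix: Use IS NULL to test for NULL

Corrected query:
SELECT id, title FROM movies WHERE rating IS NULL

Result:
id | title    
---+----------
4  | Speed    
5  | Clueless 
6  | John Wick
7  | Superbad 
8  | Coco     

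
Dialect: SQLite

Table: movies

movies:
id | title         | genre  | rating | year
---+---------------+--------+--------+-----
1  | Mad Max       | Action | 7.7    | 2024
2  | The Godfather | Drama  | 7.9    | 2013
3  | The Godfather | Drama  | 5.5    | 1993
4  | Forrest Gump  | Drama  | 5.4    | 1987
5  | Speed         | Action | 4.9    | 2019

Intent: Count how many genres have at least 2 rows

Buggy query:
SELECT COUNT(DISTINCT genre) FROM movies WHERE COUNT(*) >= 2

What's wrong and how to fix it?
Bug: WHERE filters individual rows, not groups, so a group-level COUNT is invalid there

Fix: Group first with HAVING COUNT(*) >= 2, then COUNT the resulting groups

Corrected query:
SELECT COUNT(*) FROM (SELECT genre FROM movies GROUP BY genre HAVING COUNT(*) >= 2)

Result:
COUNT(*)
--------
2       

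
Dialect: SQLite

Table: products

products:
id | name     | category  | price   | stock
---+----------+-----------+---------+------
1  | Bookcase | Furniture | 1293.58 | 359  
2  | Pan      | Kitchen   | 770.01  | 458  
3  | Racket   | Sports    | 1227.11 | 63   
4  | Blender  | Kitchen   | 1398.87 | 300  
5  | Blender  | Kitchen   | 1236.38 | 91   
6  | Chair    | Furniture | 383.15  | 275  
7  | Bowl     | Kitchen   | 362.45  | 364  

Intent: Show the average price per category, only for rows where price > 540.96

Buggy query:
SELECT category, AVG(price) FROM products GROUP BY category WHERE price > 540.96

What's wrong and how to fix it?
Bug: WHERE cannot follow GROUP BY

Fix: Move the WHERE clause before GROUP BY

Corrected query:
SELECT category, AVG(price) FROM products WHERE price > 540.96 GROUP BY category

Result:
category  | AVG(price) 
----------+------------
Furniture | 1293.58    
Kitchen   | 1135.086667
Sports    | 1227.11    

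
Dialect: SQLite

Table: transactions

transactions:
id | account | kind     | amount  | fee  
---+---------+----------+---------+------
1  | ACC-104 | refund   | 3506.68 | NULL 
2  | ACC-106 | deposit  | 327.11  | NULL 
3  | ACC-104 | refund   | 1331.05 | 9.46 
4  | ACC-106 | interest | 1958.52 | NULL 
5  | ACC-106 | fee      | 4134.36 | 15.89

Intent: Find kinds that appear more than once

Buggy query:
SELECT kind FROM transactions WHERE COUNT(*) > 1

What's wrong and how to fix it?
Bug: WHERE can't reference COUNT(*); aggregates are computed after WHERE

Fix: Group first, then use HAVING for the count condition

Corrected query:
SELECT kind FROM transactions GROUP BY kind HAVING COUNT(*) > 1

Result:
kind  
------
refund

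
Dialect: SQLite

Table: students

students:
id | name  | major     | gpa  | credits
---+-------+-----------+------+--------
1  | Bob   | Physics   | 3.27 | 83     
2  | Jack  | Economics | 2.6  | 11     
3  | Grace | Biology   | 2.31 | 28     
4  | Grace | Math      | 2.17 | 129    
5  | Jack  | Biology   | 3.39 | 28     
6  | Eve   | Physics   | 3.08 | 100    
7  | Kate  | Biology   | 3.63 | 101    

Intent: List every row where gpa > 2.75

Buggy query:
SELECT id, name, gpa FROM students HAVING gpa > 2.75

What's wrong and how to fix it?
Bug: This is a non-aggregate query (no GROUP BY, no aggregates), so in SQLite the HAVING clause is invalid here; a row-level condition belongs in WHERE

Fix: Use WHERE for row-level filtering

Corrected query:
SELECT id, name, gpa FROM students WHERE gpa > 2.75

Result:
id | name | gpa 
---+------+-----
1  | Bob  | 3.27
5  | Jack | 3.39
6  | Eve  | 3.08
7  | Kate | 3.63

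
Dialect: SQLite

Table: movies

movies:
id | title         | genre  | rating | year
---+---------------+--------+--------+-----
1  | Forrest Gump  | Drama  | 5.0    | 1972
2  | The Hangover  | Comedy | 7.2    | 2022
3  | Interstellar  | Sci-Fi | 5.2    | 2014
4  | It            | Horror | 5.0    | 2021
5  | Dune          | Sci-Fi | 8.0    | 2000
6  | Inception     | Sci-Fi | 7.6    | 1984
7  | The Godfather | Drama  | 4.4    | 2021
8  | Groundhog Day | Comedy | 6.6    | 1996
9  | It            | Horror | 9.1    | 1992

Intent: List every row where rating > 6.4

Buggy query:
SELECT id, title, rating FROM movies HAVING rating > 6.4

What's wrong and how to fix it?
Bug: HAVING filters the output of aggregation, but this query has no GROUP BY and no aggregate functions, so SQLite rejects it (HAVING clause on a non-aggregate query); the condition here is per row

Fix: Replace HAVING with WHERE since the condition applies to individual rows

Corrected query:
SELECT id, title, rating FROM movies WHERE rating > 6.4

Result:
id | title         | rating
---+---------------+-------
2  | The Hangover  | 7.2   
5  | Dune          | 8     
6  | Inception     | 7.6   
8  | Groundhog Day | 6.6   
9  | It            | 9.1   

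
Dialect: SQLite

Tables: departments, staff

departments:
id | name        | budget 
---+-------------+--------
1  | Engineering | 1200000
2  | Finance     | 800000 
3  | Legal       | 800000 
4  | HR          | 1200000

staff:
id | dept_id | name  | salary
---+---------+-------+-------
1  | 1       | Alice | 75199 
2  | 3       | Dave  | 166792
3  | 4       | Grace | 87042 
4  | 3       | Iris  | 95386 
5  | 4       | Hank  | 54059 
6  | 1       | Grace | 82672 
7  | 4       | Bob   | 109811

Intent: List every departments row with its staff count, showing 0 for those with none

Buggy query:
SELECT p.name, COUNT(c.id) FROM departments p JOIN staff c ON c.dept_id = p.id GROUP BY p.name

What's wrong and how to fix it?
Bug: INNER JOIN drops departments rows that have no matching staff rows

Fix: Use LEFT JOIN so parents without children still appear (COUNT(c.id) gives 0)

Corrected query:
SELECT p.name, COUNT(c.id) FROM departments p LEFT JOIN staff c ON c.dept_id = p.id GROUP BY p.name

Result:
name        | COUNT(c.id)
------------+------------
Engineering | 2          
Finance     | 0          
HR          | 3          
Legal       | 2          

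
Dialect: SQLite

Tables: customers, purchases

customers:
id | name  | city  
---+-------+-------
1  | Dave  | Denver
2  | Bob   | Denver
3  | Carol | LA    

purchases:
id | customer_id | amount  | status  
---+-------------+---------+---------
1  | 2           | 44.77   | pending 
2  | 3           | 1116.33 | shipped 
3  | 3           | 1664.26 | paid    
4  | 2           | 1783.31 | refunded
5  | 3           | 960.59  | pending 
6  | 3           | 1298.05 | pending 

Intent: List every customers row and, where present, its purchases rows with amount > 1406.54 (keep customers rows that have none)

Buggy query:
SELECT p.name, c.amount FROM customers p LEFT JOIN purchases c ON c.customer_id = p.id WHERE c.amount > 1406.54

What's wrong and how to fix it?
Bug: Filtering c.amount in WHERE discards the NULL rows produced by LEFT JOIN, turning it into an inner join

Fix: Move the right-table condition into the ON clause so unmatched parents are kept

Corrected query:
SELECT p.name, c.amount FROM customers p LEFT JOIN purchases c ON c.customer_id = p.id AND c.amount > 1406.54

Result:
name  | amount 
------+--------
Dave  | NULL   
Bob   | 1783.31
Carol | 1664.26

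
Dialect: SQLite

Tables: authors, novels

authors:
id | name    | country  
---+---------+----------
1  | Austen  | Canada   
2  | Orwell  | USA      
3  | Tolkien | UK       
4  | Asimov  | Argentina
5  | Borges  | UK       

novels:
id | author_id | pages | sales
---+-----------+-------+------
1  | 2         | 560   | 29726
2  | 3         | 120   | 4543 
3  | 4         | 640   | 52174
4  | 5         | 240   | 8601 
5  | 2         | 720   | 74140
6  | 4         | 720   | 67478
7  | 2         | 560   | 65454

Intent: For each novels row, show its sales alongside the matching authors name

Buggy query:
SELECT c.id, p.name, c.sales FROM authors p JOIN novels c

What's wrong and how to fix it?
Bug: JOIN with no ON clause produces a cartesian product; every novels row pairs with every authors row

Fix: Add ON c.author_id = p.id to the JOIN

Corrected query:
SELECT c.id, p.name, c.sales FROM authors p JOIN novels c ON c.author_id = p.id

Result:
id | name    | sales
---+---------+------
1  | Orwell  | 29726
2  | Tolkien | 4543 
3  | Asimov  | 52174
4  | Borges  | 8601 
5  | Orwell  | 74140
6  | Asimov  | 67478
7  | Orwell  | 65454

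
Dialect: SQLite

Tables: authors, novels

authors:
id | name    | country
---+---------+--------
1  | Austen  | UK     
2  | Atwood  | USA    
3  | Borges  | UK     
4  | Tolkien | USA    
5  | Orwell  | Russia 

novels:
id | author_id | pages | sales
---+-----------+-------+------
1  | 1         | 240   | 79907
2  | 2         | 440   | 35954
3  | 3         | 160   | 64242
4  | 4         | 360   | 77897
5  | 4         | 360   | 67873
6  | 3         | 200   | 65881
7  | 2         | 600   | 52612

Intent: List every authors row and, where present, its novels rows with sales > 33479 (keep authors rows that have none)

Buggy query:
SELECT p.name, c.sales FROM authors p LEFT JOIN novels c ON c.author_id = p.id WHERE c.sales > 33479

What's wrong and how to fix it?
Bug: A WHERE condition on the right-hand table after LEFT JOIN drops unmatched parents

Fix: Put 'c.sales > 33479' in the JOIN's ON clause instead of WHERE

Corrected query:
SELECT p.name, c.sales FROM authors p LEFT JOIN novels c ON c.author_id = p.id AND c.sales > 33479

Result:
name    | sales
--------+------
Austen  | 79907
Atwood  | 35954
Atwood  | 52612
Borges  | 64242
Borges  | 65881
Tolkien | 67873
Tolkien | 77897
Orwell  | NULL 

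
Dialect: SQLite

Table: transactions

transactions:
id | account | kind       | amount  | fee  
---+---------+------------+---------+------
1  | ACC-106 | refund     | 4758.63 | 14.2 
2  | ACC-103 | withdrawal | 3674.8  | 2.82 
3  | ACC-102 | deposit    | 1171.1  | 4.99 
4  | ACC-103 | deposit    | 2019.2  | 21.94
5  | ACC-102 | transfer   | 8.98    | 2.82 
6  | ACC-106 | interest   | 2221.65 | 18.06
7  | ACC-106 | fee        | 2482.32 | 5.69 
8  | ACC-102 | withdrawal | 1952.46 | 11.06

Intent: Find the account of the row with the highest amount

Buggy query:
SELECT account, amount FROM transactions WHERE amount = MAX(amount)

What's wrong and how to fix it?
Bug: WHERE is evaluated per row; an aggregate over the whole table isn't defined there

Fix: Use a subquery: WHERE amount = (SELECT MAX(amount) FROM transactions)

Corrected query:
SELECT account, amount FROM transactions WHERE amount = (SELECT MAX(amount) FROM transactions)

Result:
account | amount 
--------+--------
ACC-106 | 4758.63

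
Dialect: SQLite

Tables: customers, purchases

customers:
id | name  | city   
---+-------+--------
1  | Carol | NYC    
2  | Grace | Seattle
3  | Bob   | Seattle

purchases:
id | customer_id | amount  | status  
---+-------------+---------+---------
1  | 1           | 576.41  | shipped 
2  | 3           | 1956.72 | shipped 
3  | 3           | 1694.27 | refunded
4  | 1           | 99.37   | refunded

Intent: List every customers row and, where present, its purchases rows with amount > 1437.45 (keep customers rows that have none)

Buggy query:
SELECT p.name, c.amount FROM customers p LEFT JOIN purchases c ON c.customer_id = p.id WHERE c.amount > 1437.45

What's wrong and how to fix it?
Bug: A WHERE condition on the right-hand table after LEFT JOIN drops unmatched parents

Fix: Put 'c.amount > 1437.45' in the JOIN's ON clause instead of WHERE

Corrected query:
SELECT p.name, c.amount FROM customers p LEFT JOIN purchases c ON c.customer_id = p.id AND c.amount > 1437.45

Result:
name  | amount 
------+--------
Carol | NULL   
Grace | NULL   
Bob   | 1694.27
Bob   | 1956.72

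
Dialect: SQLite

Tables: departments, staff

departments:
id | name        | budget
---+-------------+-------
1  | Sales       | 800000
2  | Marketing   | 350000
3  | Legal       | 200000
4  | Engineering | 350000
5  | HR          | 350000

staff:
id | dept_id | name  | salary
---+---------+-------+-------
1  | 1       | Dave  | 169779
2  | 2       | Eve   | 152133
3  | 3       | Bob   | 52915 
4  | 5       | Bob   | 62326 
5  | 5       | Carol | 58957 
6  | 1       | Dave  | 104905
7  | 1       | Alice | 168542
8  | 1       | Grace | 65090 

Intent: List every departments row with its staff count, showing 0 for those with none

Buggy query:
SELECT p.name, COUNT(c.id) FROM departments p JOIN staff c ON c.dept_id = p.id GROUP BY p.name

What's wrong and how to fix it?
Bug: An inner join excludes parents with zero children

Fix: Use LEFT JOIN so parents without children still appear (COUNT(c.id) gives 0)

Corrected query:
SELECT p.name, COUNT(c.id) FROM departments p LEFT JOIN staff c ON c.dept_id = p.id GROUP BY p.name

Result:
name        | COUNT(c.id)
------------+------------
Engineering | 0          
HR          | 2          
Legal       | 1          
Marketing   | 1          
Sales       | 4          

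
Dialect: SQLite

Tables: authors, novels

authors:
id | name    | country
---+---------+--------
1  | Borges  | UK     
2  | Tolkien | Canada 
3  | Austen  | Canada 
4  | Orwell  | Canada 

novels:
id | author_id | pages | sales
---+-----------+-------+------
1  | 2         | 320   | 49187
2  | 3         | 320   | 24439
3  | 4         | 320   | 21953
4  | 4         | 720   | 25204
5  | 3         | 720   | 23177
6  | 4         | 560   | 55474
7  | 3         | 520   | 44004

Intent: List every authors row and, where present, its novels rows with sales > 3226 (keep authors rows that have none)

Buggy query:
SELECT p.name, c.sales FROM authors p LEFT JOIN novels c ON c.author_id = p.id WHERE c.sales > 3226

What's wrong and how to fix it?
Bug: Filtering c.sales in WHERE discards the NULL rows produced by LEFT JOIN, turning it into an inner join

Fix: Put 'c.sales > 3226' in the JOIN's ON clause instead of WHERE

Corrected query:
SELECT p.name, c.sales FROM authors p LEFT JOIN novels c ON c.author_id = p.id AND c.sales > 3226

Result:
name    | sales
--------+------
Borges  | NULL 
Tolkien | 49187
Austen  | 23177
Austen  | 24439
Austen  | 44004
Orwell  | 21953
Orwell  | 25204
Orwell  | 55474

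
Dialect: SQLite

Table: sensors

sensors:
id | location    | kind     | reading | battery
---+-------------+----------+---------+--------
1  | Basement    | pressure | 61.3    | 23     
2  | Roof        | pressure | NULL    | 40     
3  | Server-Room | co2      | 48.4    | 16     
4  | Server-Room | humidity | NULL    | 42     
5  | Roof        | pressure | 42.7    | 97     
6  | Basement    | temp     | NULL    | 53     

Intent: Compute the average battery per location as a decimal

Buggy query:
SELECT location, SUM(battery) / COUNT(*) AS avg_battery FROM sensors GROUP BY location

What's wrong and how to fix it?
Bug: SUM(battery) and COUNT(*) are both integers; the division truncates the fractional part

Fix: Cast one side to REAL so the division keeps the fractional part

Corrected query:
SELECT location, SUM(battery) * 1.0 / COUNT(*) AS avg_battery FROM sensors GROUP BY location

Result:
location    | avg_battery
------------+------------
Basement    | 38         
Roof        | 68.5       
Server-Room | 29         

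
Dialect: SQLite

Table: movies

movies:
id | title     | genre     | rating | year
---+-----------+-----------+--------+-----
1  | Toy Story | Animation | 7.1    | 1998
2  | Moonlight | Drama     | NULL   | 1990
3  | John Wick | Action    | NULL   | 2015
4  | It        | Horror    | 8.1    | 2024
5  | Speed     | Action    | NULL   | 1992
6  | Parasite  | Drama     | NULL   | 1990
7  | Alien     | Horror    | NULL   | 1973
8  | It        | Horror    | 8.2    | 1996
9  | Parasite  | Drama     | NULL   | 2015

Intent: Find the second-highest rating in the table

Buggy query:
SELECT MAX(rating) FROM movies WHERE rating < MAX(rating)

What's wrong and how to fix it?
Bug: The inner MAX is an aggregate inside WHERE, which is not allowed

Fix: Put the inner MAX in a scalar subquery

Corrected query:
SELECT MAX(rating) FROM movies WHERE rating < (SELECT MAX(rating) FROM movies)

Result:
MAX(rating)
-----------
8.1        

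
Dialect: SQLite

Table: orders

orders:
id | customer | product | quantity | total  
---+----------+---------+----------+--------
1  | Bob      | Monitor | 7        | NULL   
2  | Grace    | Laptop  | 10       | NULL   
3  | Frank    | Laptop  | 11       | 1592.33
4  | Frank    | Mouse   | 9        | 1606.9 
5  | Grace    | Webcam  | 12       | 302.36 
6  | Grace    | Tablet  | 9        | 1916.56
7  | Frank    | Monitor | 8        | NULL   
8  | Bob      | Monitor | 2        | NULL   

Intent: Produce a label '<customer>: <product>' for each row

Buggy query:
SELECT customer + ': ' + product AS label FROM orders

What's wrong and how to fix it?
Bug: SQLite uses || for string concatenation; + coerces text to numbers (yielding 0)

Fix: Replace + with || to concatenate text

Corrected query:
SELECT customer || ': ' || product AS label FROM orders

Result:
label         
--------------
Bob: Monitor  
Grace: Laptop 
Frank: Laptop 
Frank: Mouse  
Grace: Webcam 
Grace: Tablet 
Frank: Monitor
Bob: Monitor  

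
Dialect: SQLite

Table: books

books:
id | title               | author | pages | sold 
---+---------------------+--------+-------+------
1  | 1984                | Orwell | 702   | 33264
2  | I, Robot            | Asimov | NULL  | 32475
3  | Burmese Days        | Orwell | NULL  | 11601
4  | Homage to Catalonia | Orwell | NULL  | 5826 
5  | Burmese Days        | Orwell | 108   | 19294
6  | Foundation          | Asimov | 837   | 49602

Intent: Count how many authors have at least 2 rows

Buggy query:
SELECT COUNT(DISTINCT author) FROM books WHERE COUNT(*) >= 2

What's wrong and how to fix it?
Bug: WHERE filters individual rows, not groups, so a group-level COUNT is invalid there

Fix: Group first with HAVING COUNT(*) >= 2, then COUNT the resulting groups

Corrected query:
SELECT COUNT(*) FROM (SELECT author FROM books GROUP BY author HAVING COUNT(*) >= 2)

Result:
COUNT(*)
--------
2       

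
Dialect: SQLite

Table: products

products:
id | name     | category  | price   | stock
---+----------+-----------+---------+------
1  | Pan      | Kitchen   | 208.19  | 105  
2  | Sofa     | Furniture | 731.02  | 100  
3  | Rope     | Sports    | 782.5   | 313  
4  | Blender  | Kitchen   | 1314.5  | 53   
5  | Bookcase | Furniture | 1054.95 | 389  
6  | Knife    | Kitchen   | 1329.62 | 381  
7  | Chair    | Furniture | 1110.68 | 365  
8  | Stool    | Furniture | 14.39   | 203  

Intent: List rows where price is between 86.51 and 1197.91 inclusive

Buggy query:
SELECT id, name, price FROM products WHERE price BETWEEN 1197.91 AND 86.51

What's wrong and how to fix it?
Bug: BETWEEN expects the lower bound first; with 1197.91 AND 86.51 the range is empty

Fix: Write BETWEEN 86.51 AND 1197.91

Corrected query:
SELECT id, name, price FROM products WHERE price BETWEEN 86.51 AND 1197.91

Result:
id | name     | price  
---+----------+--------
1  | Pan      | 208.19 
2  | Sofa     | 731.02 
3  | Rope     | 782.5  
5  | Bookcase | 1054.95
7  | Chair    | 1110.68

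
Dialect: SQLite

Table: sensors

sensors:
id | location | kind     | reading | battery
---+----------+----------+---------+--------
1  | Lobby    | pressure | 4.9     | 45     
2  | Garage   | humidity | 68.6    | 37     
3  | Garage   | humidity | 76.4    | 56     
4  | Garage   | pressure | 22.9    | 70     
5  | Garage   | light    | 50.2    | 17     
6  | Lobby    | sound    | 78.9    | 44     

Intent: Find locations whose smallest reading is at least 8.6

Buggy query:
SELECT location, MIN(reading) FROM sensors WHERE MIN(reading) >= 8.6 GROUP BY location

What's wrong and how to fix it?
Bug: MIN() in WHERE is a misuse of aggregate

Fix: Replace WHERE with HAVING after the GROUP BY

Corrected query:
SELECT location, MIN(reading) FROM sensors GROUP BY location HAVING MIN(reading) >= 8.6

Result:
location | MIN(reading)
---------+-------------
Garage   | 22.9        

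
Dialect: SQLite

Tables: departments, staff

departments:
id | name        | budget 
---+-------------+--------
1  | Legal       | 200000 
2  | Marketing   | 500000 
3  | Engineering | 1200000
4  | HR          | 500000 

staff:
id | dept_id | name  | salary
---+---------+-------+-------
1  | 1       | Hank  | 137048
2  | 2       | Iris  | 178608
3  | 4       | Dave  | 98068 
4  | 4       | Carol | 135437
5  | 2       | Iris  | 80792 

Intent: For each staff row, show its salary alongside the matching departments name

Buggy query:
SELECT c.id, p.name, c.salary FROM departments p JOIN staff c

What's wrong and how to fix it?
Bug: Missing join condition: each staff row is matched to all departments rows instead of just its own

Fix: Add ON c.dept_id = p.id to the JOIN

Corrected query:
SELECT c.id, p.name, c.salary FROM departments p JOIN staff c ON c.dept_id = p.id

Result:
id | name      | salary
---+-----------+-------
1  | Legal     | 137048
2  | Marketing | 178608
3  | HR        | 98068 
4  | HR        | 135437
5  | Marketing | 80792 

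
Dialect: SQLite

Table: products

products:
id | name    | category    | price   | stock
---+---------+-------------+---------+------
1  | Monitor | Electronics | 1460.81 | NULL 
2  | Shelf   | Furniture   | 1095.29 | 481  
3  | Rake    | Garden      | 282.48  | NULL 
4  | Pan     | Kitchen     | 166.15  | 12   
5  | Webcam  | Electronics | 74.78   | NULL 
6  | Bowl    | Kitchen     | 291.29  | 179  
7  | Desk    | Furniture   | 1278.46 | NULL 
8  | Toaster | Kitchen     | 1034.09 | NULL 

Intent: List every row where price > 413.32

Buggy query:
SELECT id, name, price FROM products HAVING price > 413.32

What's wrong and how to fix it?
Bug: HAVING filters the output of aggregation, but this query has no GROUP BY and no aggregate functions, so SQLite rejects it (HAVING clause on a non-aggregate query); the condition here is per row

Fix: Use WHERE for row-level filtering

Corrected query:
SELECT id, name, price FROM products WHERE price > 413.32

Result:
id | name    | price  
---+---------+--------
1  | Monitor | 1460.81
2  | Shelf   | 1095.29
7  | Desk    | 1278.46
8  | Toaster | 1034.09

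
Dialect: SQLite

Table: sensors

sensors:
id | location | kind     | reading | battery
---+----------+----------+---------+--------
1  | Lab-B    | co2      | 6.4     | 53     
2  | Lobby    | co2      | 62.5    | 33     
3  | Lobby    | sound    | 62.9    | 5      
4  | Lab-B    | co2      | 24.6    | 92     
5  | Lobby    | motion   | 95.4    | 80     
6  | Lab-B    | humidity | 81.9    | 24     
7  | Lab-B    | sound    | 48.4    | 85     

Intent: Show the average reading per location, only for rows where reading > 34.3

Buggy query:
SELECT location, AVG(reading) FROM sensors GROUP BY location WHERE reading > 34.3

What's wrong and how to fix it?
Bug: WHERE cannot follow GROUP BY

Fix: Move the WHERE clause before GROUP BY

Corrected query:
SELECT location, AVG(reading) FROM sensors WHERE reading > 34.3 GROUP BY location

Result:
location | AVG(reading)
---------+-------------
Lab-B    | 65.15       
Lobby    | 73.6        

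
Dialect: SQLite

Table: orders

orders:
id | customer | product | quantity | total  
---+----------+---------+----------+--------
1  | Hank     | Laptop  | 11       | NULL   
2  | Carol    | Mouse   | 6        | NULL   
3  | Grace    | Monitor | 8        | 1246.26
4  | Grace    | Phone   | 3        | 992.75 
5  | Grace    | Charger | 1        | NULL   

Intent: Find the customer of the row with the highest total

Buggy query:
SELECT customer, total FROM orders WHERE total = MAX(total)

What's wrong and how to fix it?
Bug: WHERE is evaluated per row; an aggregate over the whole table isn't defined there

Fix: Wrap MAX in a scalar subquery so WHERE compares against a single value

Corrected query:
SELECT customer, total FROM orders WHERE total = (SELECT MAX(total) FROM orders)

Result:
customer | total  
---------+--------
Grace    | 1246.26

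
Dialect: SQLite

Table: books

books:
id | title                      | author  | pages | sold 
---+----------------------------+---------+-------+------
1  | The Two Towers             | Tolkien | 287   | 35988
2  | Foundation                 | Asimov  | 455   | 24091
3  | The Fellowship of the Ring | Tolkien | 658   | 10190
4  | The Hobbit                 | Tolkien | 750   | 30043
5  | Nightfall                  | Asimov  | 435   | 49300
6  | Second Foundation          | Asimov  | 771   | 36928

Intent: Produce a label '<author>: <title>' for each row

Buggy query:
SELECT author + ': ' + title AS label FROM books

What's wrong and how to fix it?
Bug: SQLite uses || for string concatenation; + coerces text to numbers (yielding 0)

Fix: Replace + with || to concatenate text

Corrected query:
SELECT author || ': ' || title AS label FROM books

Result:
label                              
-----------------------------------
Tolkien: The Two Towers            
Asimov: Foundation                 
Tolkien: The Fellowship of the Ring
Tolkien: The Hobbit                
Asimov: Nightfall                  
Asimov: Second Foundation          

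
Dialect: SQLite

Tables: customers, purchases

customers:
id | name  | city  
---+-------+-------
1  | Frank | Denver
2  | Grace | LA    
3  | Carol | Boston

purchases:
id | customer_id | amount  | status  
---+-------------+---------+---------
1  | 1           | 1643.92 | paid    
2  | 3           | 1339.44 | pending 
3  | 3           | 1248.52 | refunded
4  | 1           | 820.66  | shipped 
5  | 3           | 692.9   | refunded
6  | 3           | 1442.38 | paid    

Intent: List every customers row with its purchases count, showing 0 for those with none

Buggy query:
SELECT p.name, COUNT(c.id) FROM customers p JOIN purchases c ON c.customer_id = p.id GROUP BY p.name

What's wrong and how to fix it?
Bug: An inner join excludes parents with zero children

Fix: Switch to LEFT JOIN to retain unmatched parent rows

Corrected query:
SELECT p.name, COUNT(c.id) FROM customers p LEFT JOIN purchases c ON c.customer_id = p.id GROUP BY p.name

Result:
name  | COUNT(c.id)
------+------------
Carol | 4          
Frank | 2          
Grace | 0          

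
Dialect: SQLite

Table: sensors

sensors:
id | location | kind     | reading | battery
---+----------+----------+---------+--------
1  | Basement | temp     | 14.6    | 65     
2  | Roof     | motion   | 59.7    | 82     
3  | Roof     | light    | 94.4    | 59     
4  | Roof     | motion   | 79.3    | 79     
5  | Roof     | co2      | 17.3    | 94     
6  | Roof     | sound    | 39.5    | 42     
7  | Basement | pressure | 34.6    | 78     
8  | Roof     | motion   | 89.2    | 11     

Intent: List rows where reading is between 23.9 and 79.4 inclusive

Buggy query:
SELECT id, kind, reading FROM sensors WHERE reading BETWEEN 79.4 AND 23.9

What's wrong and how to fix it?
Bug: The bounds are reversed; BETWEEN a AND b requires a <= b to match anything

Fix: Swap the bounds so the smaller value comes first

Corrected query:
SELECT id, kind, reading FROM sensors WHERE reading BETWEEN 23.9 AND 79.4

Result:
id | kind     | reading
---+----------+--------
2  | motion   | 59.7   
4  | motion   | 79.3   
6  | sound    | 39.5   
7  | pressure | 34.6   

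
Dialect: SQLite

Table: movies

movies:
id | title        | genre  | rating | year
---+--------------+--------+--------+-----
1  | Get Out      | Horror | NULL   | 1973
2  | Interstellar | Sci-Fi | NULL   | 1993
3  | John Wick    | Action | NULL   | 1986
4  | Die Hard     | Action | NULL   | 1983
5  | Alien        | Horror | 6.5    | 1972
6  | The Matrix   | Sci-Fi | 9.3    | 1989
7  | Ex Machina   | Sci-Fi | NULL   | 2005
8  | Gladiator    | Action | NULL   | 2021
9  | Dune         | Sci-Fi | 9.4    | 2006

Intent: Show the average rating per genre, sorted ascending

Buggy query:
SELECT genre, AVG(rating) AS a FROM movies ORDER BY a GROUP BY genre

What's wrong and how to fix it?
Bug: GROUP BY must precede ORDER BY

Fix: Reorder: SELECT … FROM … GROUP BY … ORDER BY …

Corrected query:
SELECT genre, AVG(rating) AS a FROM movies GROUP BY genre ORDER BY a

Result:
genre  | a   
-------+-----
Action | NULL
Horror | 6.5 
Sci-Fi | 9.35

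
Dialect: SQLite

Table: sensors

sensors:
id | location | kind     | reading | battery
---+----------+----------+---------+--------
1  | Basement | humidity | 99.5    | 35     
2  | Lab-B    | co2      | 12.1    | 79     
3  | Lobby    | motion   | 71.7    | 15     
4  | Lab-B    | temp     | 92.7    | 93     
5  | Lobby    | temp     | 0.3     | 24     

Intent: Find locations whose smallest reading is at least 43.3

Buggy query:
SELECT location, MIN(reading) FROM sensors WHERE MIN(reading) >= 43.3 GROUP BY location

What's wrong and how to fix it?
Bug: Aggregates like MIN are computed per group after WHERE runs

Fix: Use HAVING for the per-group MIN condition

Corrected query:
SELECT location, MIN(reading) FROM sensors GROUP BY location HAVING MIN(reading) >= 43.3

Result:
location | MIN(reading)
---------+-------------
Basement | 99.5        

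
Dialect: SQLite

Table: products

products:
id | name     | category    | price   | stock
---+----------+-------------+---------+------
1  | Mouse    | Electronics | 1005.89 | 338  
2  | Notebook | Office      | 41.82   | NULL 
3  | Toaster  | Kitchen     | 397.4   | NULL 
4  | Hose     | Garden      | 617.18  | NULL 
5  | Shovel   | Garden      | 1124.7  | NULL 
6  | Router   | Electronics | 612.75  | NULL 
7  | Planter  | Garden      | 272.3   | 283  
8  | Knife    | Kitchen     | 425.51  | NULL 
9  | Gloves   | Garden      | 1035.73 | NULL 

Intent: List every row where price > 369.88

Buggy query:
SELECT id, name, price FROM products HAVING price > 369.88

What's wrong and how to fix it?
Bug: HAVING filters the output of aggregation, but this query has no GROUP BY and no aggregate functions, so SQLite rejects it (HAVING clause on a non-aggregate query); the condition here is per row

Fix: Use WHERE for row-level filtering

Corrected query:
SELECT id, name, price FROM products WHERE price > 369.88

Result:
id | name    | price  
---+---------+--------
1  | Mouse   | 1005.89
3  | Toaster | 397.4  
4  | Hose    | 617.18 
5  | Shovel  | 1124.7 
6  | Router  | 612.75 
8  | Knife   | 425.51 
9  | Gloves  | 1035.73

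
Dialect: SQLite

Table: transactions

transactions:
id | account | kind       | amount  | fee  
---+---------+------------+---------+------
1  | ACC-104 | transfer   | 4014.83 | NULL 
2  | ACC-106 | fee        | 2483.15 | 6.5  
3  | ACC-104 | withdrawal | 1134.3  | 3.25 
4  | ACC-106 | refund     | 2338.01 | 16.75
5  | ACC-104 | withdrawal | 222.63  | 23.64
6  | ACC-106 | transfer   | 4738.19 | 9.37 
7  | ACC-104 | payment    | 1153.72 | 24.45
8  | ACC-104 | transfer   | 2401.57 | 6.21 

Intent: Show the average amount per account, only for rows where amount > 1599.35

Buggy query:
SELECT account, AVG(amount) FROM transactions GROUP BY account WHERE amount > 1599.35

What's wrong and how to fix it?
Bug: WHERE cannot follow GROUP BY

Fix: Place WHERE between FROM and GROUP BY

Corrected query:
SELECT account, AVG(amount) FROM transactions WHERE amount > 1599.35 GROUP BY account

Result:
account | AVG(amount)
--------+------------
ACC-104 | 3208.2     
ACC-106 | 3186.45    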